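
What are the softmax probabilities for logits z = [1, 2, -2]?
p = [0.2654, 0.7214, 0.0132]

exp(z) = [2.718, 7.389, 0.1353]
Sum = 10.24
p = [0.2654, 0.7214, 0.0132]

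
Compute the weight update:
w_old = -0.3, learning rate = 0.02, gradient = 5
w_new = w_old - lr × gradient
w_new = -0.4

w_new = w - η·∂L/∂w = -0.3 - 0.02×(5) = -0.3 - (0.1) = -0.4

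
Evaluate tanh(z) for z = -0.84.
-0.6858

tanh(-0.84) = (e^(-0.84) - e^(0.84))/(e^(-0.84) + e^(0.84)) = -0.6858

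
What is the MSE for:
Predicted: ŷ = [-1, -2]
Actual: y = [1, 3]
MSE = 14.5

MSE = (1/2)((-1-1)² + (-2-3)²) = (1/2)(4 + 25) = 14.5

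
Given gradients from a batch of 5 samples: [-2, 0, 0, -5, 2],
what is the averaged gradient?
Average gradient = -1

Average = (1/5)(-2 + 0 + 0 + -5 + 2) = -5/5 = -1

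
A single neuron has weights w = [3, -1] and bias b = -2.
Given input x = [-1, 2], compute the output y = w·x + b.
y = -7

y = (3)(-1) + (-1)(2) + -2 = -7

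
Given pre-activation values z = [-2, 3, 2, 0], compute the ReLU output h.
h = [0, 3, 2, 0]

ReLU applied element-wise: max(0,-2)=0, max(0,3)=3, max(0,2)=2, max(0,0)=0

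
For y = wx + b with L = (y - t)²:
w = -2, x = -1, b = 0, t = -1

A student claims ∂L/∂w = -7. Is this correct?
Incorrect

y = (-2)(-1) + 0 = 2
∂L/∂y = 2(y - t) = 2(2 - -1) = 6
∂y/∂w = x = -1
∂L/∂w = 6 × -1 = -6

Claimed value: -7
Incorrect: The correct gradient is -6.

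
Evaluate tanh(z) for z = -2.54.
-0.9876

tanh(-2.54) = (e^(-2.54) - e^(2.54))/(e^(-2.54) + e^(2.54)) = -0.9876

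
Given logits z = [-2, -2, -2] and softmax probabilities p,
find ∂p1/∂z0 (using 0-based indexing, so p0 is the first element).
∂p1/∂z0 = -0.1111

p = softmax(z) = [0.3333, 0.3333, 0.3333]
p1 = 0.3333, p0 = 0.3333

∂p1/∂z0 = -p1 × p0 = -0.3333 × 0.3333 = -0.1111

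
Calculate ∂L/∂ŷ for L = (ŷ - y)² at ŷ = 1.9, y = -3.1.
∂L/∂ŷ = 10.0

∂L/∂ŷ = 2(ŷ - y) = 2(1.9 - -3.1) = 2(5.0) = 10.0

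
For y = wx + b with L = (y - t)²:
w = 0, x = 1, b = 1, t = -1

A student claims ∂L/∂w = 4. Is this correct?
Correct

y = (0)(1) + 1 = 1
∂L/∂y = 2(y - t) = 2(1 - -1) = 4
∂y/∂w = x = 1
∂L/∂w = 4 × 1 = 4

Claimed value: 4
Correct: The correct gradient is 4.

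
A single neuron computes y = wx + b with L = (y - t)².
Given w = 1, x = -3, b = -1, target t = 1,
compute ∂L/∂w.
∂L/∂w = 30

y = wx + b = (1)(-3) + -1 = -4
∂L/∂y = 2(y - t) = 2(-4 - 1) = -10
∂y/∂w = x = -3
∂L/∂w = ∂L/∂y · ∂y/∂w = -10 × -3 = 30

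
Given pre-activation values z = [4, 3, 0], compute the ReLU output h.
h = [4, 3, 0]

ReLU applied element-wise: max(0,4)=4, max(0,3)=3, max(0,0)=0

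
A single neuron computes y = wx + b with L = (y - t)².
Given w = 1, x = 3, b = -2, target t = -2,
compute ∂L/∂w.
∂L/∂w = 18

y = wx + b = (1)(3) + -2 = 1
∂L/∂y = 2(y - t) = 2(1 - -2) = 6
∂y/∂w = x = 3
∂L/∂w = ∂L/∂y · ∂y/∂w = 6 × 3 = 18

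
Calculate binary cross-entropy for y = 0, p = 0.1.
L = 0.1054

L = -0·log(0.1) - 1·log(0.9) = -log(0.9) = 0.1054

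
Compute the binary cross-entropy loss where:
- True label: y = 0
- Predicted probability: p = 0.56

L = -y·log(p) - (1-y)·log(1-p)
L = 0.821

L = -0·log(0.56) - 1·log(0.44) = -log(0.44) = 0.821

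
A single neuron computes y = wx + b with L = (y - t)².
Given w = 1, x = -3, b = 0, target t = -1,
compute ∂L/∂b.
∂L/∂b = -4

y = wx + b = (1)(-3) + 0 = -3
∂L/∂y = 2(y - t) = 2(-3 - -1) = -4
∂y/∂b = 1
∂L/∂b = ∂L/∂y · ∂y/∂b = -4 × 1 = -4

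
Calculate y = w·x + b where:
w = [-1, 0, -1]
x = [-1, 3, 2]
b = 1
y = 0

y = (-1)(-1) + (0)(3) + (-1)(2) + 1 = 0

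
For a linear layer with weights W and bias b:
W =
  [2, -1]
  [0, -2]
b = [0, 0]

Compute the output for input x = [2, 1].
y = [3, -2]

Wx = [2×2 + -1×1, 0×2 + -2×1]
   = [3, -2]
y = Wx + b = [3 + 0, -2 + 0] = [3, -2]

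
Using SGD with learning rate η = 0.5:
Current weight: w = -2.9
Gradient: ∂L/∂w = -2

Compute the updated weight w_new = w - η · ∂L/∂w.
w_new = -1.9

w_new = w - η·∂L/∂w = -2.9 - 0.5×(-2) = -2.9 - (-1) = -1.9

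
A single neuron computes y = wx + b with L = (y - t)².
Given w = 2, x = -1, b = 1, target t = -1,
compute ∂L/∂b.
∂L/∂b = 0

y = wx + b = (2)(-1) + 1 = -1
∂L/∂y = 2(y - t) = 2(-1 - -1) = 0
∂y/∂b = 1
∂L/∂b = ∂L/∂y · ∂y/∂b = 0 × 1 = 0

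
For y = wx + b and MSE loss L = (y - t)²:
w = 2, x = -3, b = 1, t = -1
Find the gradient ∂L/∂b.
∂L/∂b = -8

y = wx + b = (2)(-3) + 1 = -5
∂L/∂y = 2(y - t) = 2(-5 - -1) = -8
∂y/∂b = 1
∂L/∂b = ∂L/∂y · ∂y/∂b = -8 × 1 = -8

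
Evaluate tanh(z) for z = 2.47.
0.9858

tanh(2.47) = (e^(2.47) - e^(-2.47))/(e^(2.47) + e^(-2.47)) = 0.9858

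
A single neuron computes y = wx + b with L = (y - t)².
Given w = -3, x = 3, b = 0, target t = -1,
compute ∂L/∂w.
∂L/∂w = -48

y = wx + b = (-3)(3) + 0 = -9
∂L/∂y = 2(y - t) = 2(-9 - -1) = -16
∂y/∂w = x = 3
∂L/∂w = ∂L/∂y · ∂y/∂w = -16 × 3 = -48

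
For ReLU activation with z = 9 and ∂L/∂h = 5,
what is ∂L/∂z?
∂L/∂z = 5

h = ReLU(9) = 9
Since z > 0: ∂h/∂z = 1
∂L/∂z = ∂L/∂h · ∂h/∂z = 5 × 1 = 5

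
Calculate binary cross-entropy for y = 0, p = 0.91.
L = 2.408

L = -0·log(0.91) - 1·log(0.09) = -log(0.09) = 2.408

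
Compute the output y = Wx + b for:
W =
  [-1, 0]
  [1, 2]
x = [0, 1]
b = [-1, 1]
y = [-1, 3]

Wx = [-1×0 + 0×1, 1×0 + 2×1]
   = [0, 2]
y = Wx + b = [0 + -1, 2 + 1] = [-1, 3]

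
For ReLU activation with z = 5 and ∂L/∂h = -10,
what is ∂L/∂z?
∂L/∂z = -10

h = ReLU(5) = 5
Since z > 0: ∂h/∂z = 1
∂L/∂z = ∂L/∂h · ∂h/∂z = -10 × 1 = -10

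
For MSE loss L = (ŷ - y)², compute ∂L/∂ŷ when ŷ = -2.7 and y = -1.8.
∂L/∂ŷ = -1.8

∂L/∂ŷ = 2(ŷ - y) = 2(-2.7 - -1.8) = 2(-0.9) = -1.8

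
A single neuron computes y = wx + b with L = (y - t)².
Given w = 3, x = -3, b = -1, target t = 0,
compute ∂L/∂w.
∂L/∂w = 60

y = wx + b = (3)(-3) + -1 = -10
∂L/∂y = 2(y - t) = 2(-10 - 0) = -20
∂y/∂w = x = -3
∂L/∂w = ∂L/∂y · ∂y/∂w = -20 × -3 = 60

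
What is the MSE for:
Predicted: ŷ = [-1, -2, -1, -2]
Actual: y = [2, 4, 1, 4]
MSE = 21.25

MSE = (1/4)((-1-2)² + (-2-4)² + (-1-1)² + (-2-4)²) = (1/4)(9 + 36 + 4 + 36) = 21.25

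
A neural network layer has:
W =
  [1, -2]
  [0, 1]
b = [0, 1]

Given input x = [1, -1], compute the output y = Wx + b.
y = [3, 0]

Wx = [1×1 + -2×-1, 0×1 + 1×-1]
   = [3, -1]
y = Wx + b = [3 + 0, -1 + 1] = [3, 0]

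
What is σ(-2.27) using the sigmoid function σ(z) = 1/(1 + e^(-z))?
0.09364

sigmoid(-2.27) = 1/(1 + e^(2.27)) = 1/(1 + 9.679) = 0.09364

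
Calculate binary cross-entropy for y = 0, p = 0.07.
L = 0.07257

L = -0·log(0.07) - 1·log(0.93) = -log(0.93) = 0.07257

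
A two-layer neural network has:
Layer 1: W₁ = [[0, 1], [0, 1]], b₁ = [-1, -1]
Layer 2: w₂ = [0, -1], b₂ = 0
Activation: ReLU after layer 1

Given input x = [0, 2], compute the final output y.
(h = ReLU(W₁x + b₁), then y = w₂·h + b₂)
y = -1

Layer 1 pre-activation: z₁ = [1, 1]
After ReLU: h = [1, 1]
Layer 2 output: y = 0×1 + -1×1 + 0 = -1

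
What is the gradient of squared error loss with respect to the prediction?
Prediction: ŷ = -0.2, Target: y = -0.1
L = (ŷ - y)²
∂L/∂ŷ = -0.2

∂L/∂ŷ = 2(ŷ - y) = 2(-0.2 - -0.1) = 2(-0.1) = -0.2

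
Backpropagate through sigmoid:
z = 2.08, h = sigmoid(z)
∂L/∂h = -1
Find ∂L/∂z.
∂L/∂z = -0.09872

σ(2.08) = 0.8889
σ'(2.08) = σ(2.08)(1 - σ(2.08)) = 0.8889 × 0.1111 = 0.09872
∂L/∂z = ∂L/∂h · σ'(z) = -1 × 0.09872 = -0.09872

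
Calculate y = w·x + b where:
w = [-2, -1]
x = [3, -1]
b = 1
y = -4

y = (-2)(3) + (-1)(-1) + 1 = -4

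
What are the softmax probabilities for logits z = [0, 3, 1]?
p = [0.042, 0.8438, 0.1142]

exp(z) = [1, 20.09, 2.718]
Sum = 23.8
p = [0.042, 0.8438, 0.1142]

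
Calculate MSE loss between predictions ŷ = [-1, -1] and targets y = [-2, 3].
MSE = 8.5

MSE = (1/2)((-1--2)² + (-1-3)²) = (1/2)(1 + 16) = 8.5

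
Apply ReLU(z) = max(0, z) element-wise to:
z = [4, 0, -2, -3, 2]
h = [4, 0, 0, 0, 2]

ReLU applied element-wise: max(0,4)=4, max(0,0)=0, max(0,-2)=0, max(0,-3)=0, max(0,2)=2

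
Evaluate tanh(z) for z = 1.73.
0.9391

tanh(1.73) = (e^(1.73) - e^(-1.73))/(e^(1.73) + e^(-1.73)) = 0.9391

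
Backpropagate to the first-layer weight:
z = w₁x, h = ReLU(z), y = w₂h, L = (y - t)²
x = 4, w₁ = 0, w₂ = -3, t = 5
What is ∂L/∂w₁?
∂L/∂w₁ = 0

Forward pass:
z = w₁x = 0×4 = 0
h = ReLU(0) = 0
y = w₂h = -3×0 = 0

Backward pass:
∂L/∂y = 2(y - t) = 2(0 - 5) = -10
∂y/∂h = w₂ = -3
∂h/∂z = 0 (ReLU derivative)
∂z/∂w₁ = x = 4

∂L/∂w₁ = -10 × -3 × 0 × 4 = 0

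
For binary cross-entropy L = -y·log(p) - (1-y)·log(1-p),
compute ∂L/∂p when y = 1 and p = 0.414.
∂L/∂p = -2.415

∂L/∂p = -y/p + (1-y)/(1-p) = -1/0.414 + 0 = -2.415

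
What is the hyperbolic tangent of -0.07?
-0.06989

tanh(-0.07) = (e^(-0.07) - e^(0.07))/(e^(-0.07) + e^(0.07)) = -0.06989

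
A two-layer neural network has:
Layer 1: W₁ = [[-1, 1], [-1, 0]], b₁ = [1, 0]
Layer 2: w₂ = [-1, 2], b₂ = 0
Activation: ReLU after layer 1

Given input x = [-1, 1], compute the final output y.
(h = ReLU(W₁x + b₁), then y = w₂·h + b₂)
y = -1

Layer 1 pre-activation: z₁ = [3, 1]
After ReLU: h = [3, 1]
Layer 2 output: y = -1×3 + 2×1 + 0 = -1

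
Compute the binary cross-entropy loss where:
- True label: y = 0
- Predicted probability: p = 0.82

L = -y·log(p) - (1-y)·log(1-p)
L = 1.715

L = -0·log(0.82) - 1·log(0.18) = -log(0.18) = 1.715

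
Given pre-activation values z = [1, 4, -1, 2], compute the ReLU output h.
h = [1, 4, 0, 2]

ReLU applied element-wise: max(0,1)=1, max(0,4)=4, max(0,-1)=0, max(0,2)=2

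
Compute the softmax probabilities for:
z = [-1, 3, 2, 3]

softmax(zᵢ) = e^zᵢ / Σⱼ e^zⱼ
p = [0.0077, 0.4191, 0.1542, 0.4191]

exp(z) = [0.3679, 20.09, 7.389, 20.09]
Sum = 47.93
p = [0.0077, 0.4191, 0.1542, 0.4191]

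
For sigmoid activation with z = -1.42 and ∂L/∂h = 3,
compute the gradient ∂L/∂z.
∂L/∂z = 0.4703

σ(-1.42) = 0.1947
σ'(-1.42) = σ(-1.42)(1 - σ(-1.42)) = 0.1947 × 0.8053 = 0.1568
∂L/∂z = ∂L/∂h · σ'(z) = 3 × 0.1568 = 0.4703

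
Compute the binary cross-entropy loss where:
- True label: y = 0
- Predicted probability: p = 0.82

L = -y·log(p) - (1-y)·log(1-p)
L = 1.715

L = -0·log(0.82) - 1·log(0.18) = -log(0.18) = 1.715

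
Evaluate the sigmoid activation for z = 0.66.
0.6593

sigmoid(0.66) = 1/(1 + e^(-0.66)) = 1/(1 + 0.5169) = 0.6593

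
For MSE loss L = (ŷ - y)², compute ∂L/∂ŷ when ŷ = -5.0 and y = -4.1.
∂L/∂ŷ = -1.8

∂L/∂ŷ = 2(ŷ - y) = 2(-5.0 - -4.1) = 2(-0.9) = -1.8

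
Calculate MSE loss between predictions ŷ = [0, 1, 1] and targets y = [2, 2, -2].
MSE = 4.667

MSE = (1/3)((0-2)² + (1-2)² + (1--2)²) = (1/3)(4 + 1 + 9) = 4.667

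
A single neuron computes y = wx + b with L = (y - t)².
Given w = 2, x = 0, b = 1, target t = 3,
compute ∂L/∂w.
∂L/∂w = 0

y = wx + b = (2)(0) + 1 = 1
∂L/∂y = 2(y - t) = 2(1 - 3) = -4
∂y/∂w = x = 0
∂L/∂w = ∂L/∂y · ∂y/∂w = -4 × 0 = 0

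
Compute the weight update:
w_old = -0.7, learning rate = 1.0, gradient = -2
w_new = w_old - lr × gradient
w_new = 1.3

w_new = w - η·∂L/∂w = -0.7 - 1.0×(-2) = -0.7 - (-2) = 1.3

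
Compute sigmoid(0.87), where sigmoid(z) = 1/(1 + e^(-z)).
0.7047

sigmoid(0.87) = 1/(1 + e^(-0.87)) = 1/(1 + 0.419) = 0.7047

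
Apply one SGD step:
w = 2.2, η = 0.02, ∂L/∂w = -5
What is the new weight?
w_new = 2.3

w_new = w - η·∂L/∂w = 2.2 - 0.02×(-5) = 2.2 - (-0.1) = 2.3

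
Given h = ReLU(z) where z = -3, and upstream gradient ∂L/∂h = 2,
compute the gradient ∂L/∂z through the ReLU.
∂L/∂z = 0

h = ReLU(-3) = 0
Since z < 0: ∂h/∂z = 0
∂L/∂z = ∂L/∂h · ∂h/∂z = 2 × 0 = 0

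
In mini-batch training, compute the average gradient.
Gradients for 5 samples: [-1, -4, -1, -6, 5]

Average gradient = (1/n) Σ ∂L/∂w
Average gradient = -1.4

Average = (1/5)(-1 + -4 + -1 + -6 + 5) = -7/5 = -1.4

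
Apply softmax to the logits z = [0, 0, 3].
p = [0.0453, 0.0453, 0.9094]

exp(z) = [1, 1, 20.09]
Sum = 22.09
p = [0.0453, 0.0453, 0.9094]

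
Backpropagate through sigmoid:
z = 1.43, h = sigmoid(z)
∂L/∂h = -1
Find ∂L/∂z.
∂L/∂z = -0.1558

σ(1.43) = 0.8069
σ'(1.43) = σ(1.43)(1 - σ(1.43)) = 0.8069 × 0.1931 = 0.1558
∂L/∂z = ∂L/∂h · σ'(z) = -1 × 0.1558 = -0.1558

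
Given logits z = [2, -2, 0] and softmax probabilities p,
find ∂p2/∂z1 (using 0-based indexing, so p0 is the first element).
∂p2/∂z1 = -0.001862

p = softmax(z) = [0.8668, 0.01588, 0.1173]
p2 = 0.1173, p1 = 0.01588

∂p2/∂z1 = -p2 × p1 = -0.1173 × 0.01588 = -0.001862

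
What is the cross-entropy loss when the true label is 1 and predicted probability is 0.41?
L = 0.8916

L = -1·log(0.41) - 0·log(0.59) = -log(0.41) = 0.8916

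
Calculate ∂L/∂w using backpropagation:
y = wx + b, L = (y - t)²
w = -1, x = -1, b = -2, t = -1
∂L/∂w = 0

y = wx + b = (-1)(-1) + -2 = -1
∂L/∂y = 2(y - t) = 2(-1 - -1) = 0
∂y/∂w = x = -1
∂L/∂w = ∂L/∂y · ∂y/∂w = 0 × -1 = 0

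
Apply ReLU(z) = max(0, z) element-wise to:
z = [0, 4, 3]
h = [0, 4, 3]

ReLU applied element-wise: max(0,0)=0, max(0,4)=4, max(0,3)=3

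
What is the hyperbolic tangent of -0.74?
-0.6291

tanh(-0.74) = (e^(-0.74) - e^(0.74))/(e^(-0.74) + e^(0.74)) = -0.6291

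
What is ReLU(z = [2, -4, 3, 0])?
h = [2, 0, 3, 0]

ReLU applied element-wise: max(0,2)=2, max(0,-4)=0, max(0,3)=3, max(0,0)=0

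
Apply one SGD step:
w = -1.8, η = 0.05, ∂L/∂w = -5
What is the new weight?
w_new = -1.55

w_new = w - η·∂L/∂w = -1.8 - 0.05×(-5) = -1.8 - (-0.25) = -1.55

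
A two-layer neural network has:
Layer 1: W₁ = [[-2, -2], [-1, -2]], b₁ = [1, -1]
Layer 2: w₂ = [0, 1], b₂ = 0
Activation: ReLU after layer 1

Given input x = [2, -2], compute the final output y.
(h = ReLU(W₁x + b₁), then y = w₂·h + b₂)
y = 1

Layer 1 pre-activation: z₁ = [1, 1]
After ReLU: h = [1, 1]
Layer 2 output: y = 0×1 + 1×1 + 0 = 1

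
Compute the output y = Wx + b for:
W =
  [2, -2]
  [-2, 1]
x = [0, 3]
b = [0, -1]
y = [-6, 2]

Wx = [2×0 + -2×3, -2×0 + 1×3]
   = [-6, 3]
y = Wx + b = [-6 + 0, 3 + -1] = [-6, 2]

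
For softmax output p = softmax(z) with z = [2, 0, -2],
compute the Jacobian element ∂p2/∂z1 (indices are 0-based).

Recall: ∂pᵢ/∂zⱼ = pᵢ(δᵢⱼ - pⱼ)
∂p2/∂z1 = -0.001862

p = softmax(z) = [0.8668, 0.1173, 0.01588]
p2 = 0.01588, p1 = 0.1173

∂p2/∂z1 = -p2 × p1 = -0.01588 × 0.1173 = -0.001862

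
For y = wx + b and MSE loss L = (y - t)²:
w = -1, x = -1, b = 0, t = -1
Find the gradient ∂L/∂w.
∂L/∂w = -4

y = wx + b = (-1)(-1) + 0 = 1
∂L/∂y = 2(y - t) = 2(1 - -1) = 4
∂y/∂w = x = -1
∂L/∂w = ∂L/∂y · ∂y/∂w = 4 × -1 = -4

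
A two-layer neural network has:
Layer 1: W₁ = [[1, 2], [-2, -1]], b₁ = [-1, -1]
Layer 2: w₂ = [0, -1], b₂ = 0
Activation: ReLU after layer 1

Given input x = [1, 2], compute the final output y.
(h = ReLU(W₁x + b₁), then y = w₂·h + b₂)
y = 0

Layer 1 pre-activation: z₁ = [4, -5]
After ReLU: h = [4, 0]
Layer 2 output: y = 0×4 + -1×0 + 0 = 0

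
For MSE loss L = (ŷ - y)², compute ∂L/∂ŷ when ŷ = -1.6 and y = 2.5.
∂L/∂ŷ = -8.2

∂L/∂ŷ = 2(ŷ - y) = 2(-1.6 - 2.5) = 2(-4.1) = -8.2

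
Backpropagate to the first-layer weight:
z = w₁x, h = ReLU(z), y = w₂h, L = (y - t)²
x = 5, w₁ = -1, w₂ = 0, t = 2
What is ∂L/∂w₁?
∂L/∂w₁ = 0

Forward pass:
z = w₁x = -1×5 = -5
h = ReLU(-5) = 0
y = w₂h = 0×0 = 0

Backward pass:
∂L/∂y = 2(y - t) = 2(0 - 2) = -4
∂y/∂h = w₂ = 0
∂h/∂z = 0 (ReLU derivative)
∂z/∂w₁ = x = 5

∂L/∂w₁ = -4 × 0 × 0 × 5 = 0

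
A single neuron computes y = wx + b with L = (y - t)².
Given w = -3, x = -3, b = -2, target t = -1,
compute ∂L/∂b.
∂L/∂b = 16

y = wx + b = (-3)(-3) + -2 = 7
∂L/∂y = 2(y - t) = 2(7 - -1) = 16
∂y/∂b = 1
∂L/∂b = ∂L/∂y · ∂y/∂b = 16 × 1 = 16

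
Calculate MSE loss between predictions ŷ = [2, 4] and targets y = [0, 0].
MSE = 10

MSE = (1/2)((2-0)² + (4-0)²) = (1/2)(4 + 16) = 10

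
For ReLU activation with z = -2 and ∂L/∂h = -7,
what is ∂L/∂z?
∂L/∂z = 0

h = ReLU(-2) = 0
Since z < 0: ∂h/∂z = 0
∂L/∂z = ∂L/∂h · ∂h/∂z = -7 × 0 = 0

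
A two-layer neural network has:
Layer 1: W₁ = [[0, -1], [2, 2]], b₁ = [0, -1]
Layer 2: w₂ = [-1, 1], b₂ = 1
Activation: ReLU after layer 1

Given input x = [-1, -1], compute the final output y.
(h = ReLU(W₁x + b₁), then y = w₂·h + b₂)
y = 0

Layer 1 pre-activation: z₁ = [1, -5]
After ReLU: h = [1, 0]
Layer 2 output: y = -1×1 + 1×0 + 1 = 0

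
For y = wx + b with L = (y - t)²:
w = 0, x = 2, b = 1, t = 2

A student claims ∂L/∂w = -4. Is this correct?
Correct

y = (0)(2) + 1 = 1
∂L/∂y = 2(y - t) = 2(1 - 2) = -2
∂y/∂w = x = 2
∂L/∂w = -2 × 2 = -4

Claimed value: -4
Correct: The correct gradient is -4.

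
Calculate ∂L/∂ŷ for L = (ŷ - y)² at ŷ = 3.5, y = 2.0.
∂L/∂ŷ = 3.0

∂L/∂ŷ = 2(ŷ - y) = 2(3.5 - 2.0) = 2(1.5) = 3.0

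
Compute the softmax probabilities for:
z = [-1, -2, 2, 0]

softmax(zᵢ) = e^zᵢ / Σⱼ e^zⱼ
p = [0.0414, 0.0152, 0.831, 0.1125]

exp(z) = [0.3679, 0.1353, 7.389, 1]
Sum = 8.892
p = [0.0414, 0.0152, 0.831, 0.1125]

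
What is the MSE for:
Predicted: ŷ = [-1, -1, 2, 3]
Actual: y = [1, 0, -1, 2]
MSE = 3.75

MSE = (1/4)((-1-1)² + (-1-0)² + (2--1)² + (3-2)²) = (1/4)(4 + 1 + 9 + 1) = 3.75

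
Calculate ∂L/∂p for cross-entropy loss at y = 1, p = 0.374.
∂L/∂p = -2.674

∂L/∂p = -y/p + (1-y)/(1-p) = -1/0.374 + 0 = -2.674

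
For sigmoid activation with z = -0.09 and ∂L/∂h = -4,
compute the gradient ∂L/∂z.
∂L/∂z = -0.998

σ(-0.09) = 0.4775
σ'(-0.09) = σ(-0.09)(1 - σ(-0.09)) = 0.4775 × 0.5225 = 0.2495
∂L/∂z = ∂L/∂h · σ'(z) = -4 × 0.2495 = -0.998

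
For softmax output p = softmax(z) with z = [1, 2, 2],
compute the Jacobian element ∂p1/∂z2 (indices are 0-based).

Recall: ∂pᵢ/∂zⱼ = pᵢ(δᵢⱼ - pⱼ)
∂p1/∂z2 = -0.1784

p = softmax(z) = [0.1554, 0.4223, 0.4223]
p1 = 0.4223, p2 = 0.4223

∂p1/∂z2 = -p1 × p2 = -0.4223 × 0.4223 = -0.1784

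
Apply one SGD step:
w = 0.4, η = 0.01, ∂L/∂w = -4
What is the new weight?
w_new = 0.44

w_new = w - η·∂L/∂w = 0.4 - 0.01×(-4) = 0.4 - (-0.04) = 0.44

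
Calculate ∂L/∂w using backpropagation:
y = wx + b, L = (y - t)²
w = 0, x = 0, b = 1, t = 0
∂L/∂w = 0

y = wx + b = (0)(0) + 1 = 1
∂L/∂y = 2(y - t) = 2(1 - 0) = 2
∂y/∂w = x = 0
∂L/∂w = ∂L/∂y · ∂y/∂w = 2 × 0 = 0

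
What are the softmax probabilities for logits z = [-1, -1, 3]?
p = [0.0177, 0.0177, 0.9647]

exp(z) = [0.3679, 0.3679, 20.09]
Sum = 20.82
p = [0.0177, 0.0177, 0.9647]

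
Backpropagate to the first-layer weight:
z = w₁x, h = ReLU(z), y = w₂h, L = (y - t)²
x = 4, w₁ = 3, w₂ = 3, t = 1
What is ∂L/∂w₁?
∂L/∂w₁ = 840

Forward pass:
z = w₁x = 3×4 = 12
h = ReLU(12) = 12
y = w₂h = 3×12 = 36

Backward pass:
∂L/∂y = 2(y - t) = 2(36 - 1) = 70
∂y/∂h = w₂ = 3
∂h/∂z = 1 (ReLU derivative)
∂z/∂w₁ = x = 4

∂L/∂w₁ = 70 × 3 × 1 × 4 = 840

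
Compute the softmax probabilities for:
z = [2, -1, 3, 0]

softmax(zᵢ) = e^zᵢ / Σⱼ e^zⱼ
p = [0.2562, 0.0128, 0.6964, 0.0347]

exp(z) = [7.389, 0.3679, 20.09, 1]
Sum = 28.84
p = [0.2562, 0.0128, 0.6964, 0.0347]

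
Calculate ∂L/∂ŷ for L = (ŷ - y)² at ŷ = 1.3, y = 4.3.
∂L/∂ŷ = -6.0

∂L/∂ŷ = 2(ŷ - y) = 2(1.3 - 4.3) = 2(-3.0) = -6.0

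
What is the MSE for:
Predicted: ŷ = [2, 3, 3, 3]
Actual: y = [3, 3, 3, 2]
MSE = 0.5

MSE = (1/4)((2-3)² + (3-3)² + (3-3)² + (3-2)²) = (1/4)(1 + 0 + 0 + 1) = 0.5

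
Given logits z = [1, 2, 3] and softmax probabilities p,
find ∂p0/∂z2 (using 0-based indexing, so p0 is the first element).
∂p0/∂z2 = -0.05989

p = softmax(z) = [0.09003, 0.2447, 0.6652]
p0 = 0.09003, p2 = 0.6652

∂p0/∂z2 = -p0 × p2 = -0.09003 × 0.6652 = -0.05989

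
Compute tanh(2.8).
0.9926

tanh(2.8) = (e^(2.8) - e^(-2.8))/(e^(2.8) + e^(-2.8)) = 0.9926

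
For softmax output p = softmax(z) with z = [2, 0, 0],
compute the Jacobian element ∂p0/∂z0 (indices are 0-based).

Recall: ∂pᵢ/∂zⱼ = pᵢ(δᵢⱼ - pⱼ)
∂p0/∂z0 = 0.1676

p = softmax(z) = [0.787, 0.1065, 0.1065]
p0 = 0.787

∂p0/∂z0 = p0(1 - p0) = 0.787 × (1 - 0.787) = 0.1676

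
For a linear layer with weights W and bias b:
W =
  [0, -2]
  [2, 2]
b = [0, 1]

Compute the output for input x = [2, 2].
y = [-4, 9]

Wx = [0×2 + -2×2, 2×2 + 2×2]
   = [-4, 8]
y = Wx + b = [-4 + 0, 8 + 1] = [-4, 9]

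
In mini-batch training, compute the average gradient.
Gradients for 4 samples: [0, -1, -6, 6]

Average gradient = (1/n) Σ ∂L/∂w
Average gradient = -0.25

Average = (1/4)(0 + -1 + -6 + 6) = -1/4 = -0.25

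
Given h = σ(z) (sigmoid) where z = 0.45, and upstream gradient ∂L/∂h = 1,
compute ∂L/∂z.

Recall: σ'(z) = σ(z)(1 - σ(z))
∂L/∂z = 0.2378

σ(0.45) = 0.6106
σ'(0.45) = σ(0.45)(1 - σ(0.45)) = 0.6106 × 0.3894 = 0.2378
∂L/∂z = ∂L/∂h · σ'(z) = 1 × 0.2378 = 0.2378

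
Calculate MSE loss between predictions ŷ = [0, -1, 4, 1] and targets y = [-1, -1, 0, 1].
MSE = 4.25

MSE = (1/4)((0--1)² + (-1--1)² + (4-0)² + (1-1)²) = (1/4)(1 + 0 + 16 + 0) = 4.25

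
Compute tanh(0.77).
0.6469

tanh(0.77) = (e^(0.77) - e^(-0.77))/(e^(0.77) + e^(-0.77)) = 0.6469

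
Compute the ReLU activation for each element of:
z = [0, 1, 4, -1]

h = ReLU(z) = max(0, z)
h = [0, 1, 4, 0]

ReLU applied element-wise: max(0,0)=0, max(0,1)=1, max(0,4)=4, max(0,-1)=0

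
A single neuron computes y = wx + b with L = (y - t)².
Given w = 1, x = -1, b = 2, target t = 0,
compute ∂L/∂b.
∂L/∂b = 2

y = wx + b = (1)(-1) + 2 = 1
∂L/∂y = 2(y - t) = 2(1 - 0) = 2
∂y/∂b = 1
∂L/∂b = ∂L/∂y · ∂y/∂b = 2 × 1 = 2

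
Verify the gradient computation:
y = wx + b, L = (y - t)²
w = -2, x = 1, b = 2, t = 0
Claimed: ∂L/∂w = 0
Correct

y = (-2)(1) + 2 = 0
∂L/∂y = 2(y - t) = 2(0 - 0) = 0
∂y/∂w = x = 1
∂L/∂w = 0 × 1 = 0

Claimed value: 0
Correct: The correct gradient is 0.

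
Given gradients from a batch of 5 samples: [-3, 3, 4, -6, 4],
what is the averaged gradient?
Average gradient = 0.4

Average = (1/5)(-3 + 3 + 4 + -6 + 4) = 2/5 = 0.4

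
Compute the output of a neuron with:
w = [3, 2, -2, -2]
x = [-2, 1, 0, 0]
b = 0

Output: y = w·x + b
y = -4

y = (3)(-2) + (2)(1) + (-2)(0) + (-2)(0) + 0 = -4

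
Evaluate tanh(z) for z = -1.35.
-0.8741

tanh(-1.35) = (e^(-1.35) - e^(1.35))/(e^(-1.35) + e^(1.35)) = -0.8741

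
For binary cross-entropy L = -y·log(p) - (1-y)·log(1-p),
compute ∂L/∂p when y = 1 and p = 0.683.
∂L/∂p = -1.464

∂L/∂p = -y/p + (1-y)/(1-p) = -1/0.683 + 0 = -1.464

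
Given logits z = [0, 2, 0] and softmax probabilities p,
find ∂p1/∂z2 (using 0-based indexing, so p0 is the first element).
∂p1/∂z2 = -0.08382

p = softmax(z) = [0.1065, 0.787, 0.1065]
p1 = 0.787, p2 = 0.1065

∂p1/∂z2 = -p1 × p2 = -0.787 × 0.1065 = -0.08382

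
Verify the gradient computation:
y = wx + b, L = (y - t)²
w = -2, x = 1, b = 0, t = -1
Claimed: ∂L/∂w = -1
Incorrect

y = (-2)(1) + 0 = -2
∂L/∂y = 2(y - t) = 2(-2 - -1) = -2
∂y/∂w = x = 1
∂L/∂w = -2 × 1 = -2

Claimed value: -1
Incorrect: The correct gradient is -2.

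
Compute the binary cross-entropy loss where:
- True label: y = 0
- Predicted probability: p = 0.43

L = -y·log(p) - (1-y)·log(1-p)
L = 0.5621

L = -0·log(0.43) - 1·log(0.57) = -log(0.57) = 0.5621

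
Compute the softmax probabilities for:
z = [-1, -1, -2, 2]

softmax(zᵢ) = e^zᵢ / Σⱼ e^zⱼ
p = [0.0445, 0.0445, 0.0164, 0.8945]

exp(z) = [0.3679, 0.3679, 0.1353, 7.389]
Sum = 8.26
p = [0.0445, 0.0445, 0.0164, 0.8945]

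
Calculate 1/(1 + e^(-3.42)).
0.9683

sigmoid(3.42) = 1/(1 + e^(-3.42)) = 1/(1 + 0.03271) = 0.9683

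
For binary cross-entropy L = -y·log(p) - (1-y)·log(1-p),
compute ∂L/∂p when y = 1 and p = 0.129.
∂L/∂p = -7.752

∂L/∂p = -y/p + (1-y)/(1-p) = -1/0.129 + 0 = -7.752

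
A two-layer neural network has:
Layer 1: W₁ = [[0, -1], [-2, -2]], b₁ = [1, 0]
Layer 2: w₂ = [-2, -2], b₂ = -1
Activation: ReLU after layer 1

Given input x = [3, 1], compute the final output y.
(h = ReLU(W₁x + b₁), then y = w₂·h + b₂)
y = -1

Layer 1 pre-activation: z₁ = [0, -8]
After ReLU: h = [0, 0]
Layer 2 output: y = -2×0 + -2×0 + -1 = -1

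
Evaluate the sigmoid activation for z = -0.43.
0.3941

sigmoid(-0.43) = 1/(1 + e^(0.43)) = 1/(1 + 1.537) = 0.3941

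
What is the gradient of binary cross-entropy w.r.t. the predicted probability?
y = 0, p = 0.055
∂L/∂p = 1.058

∂L/∂p = -y/p + (1-y)/(1-p) = 0 + 1/0.945 = 1.058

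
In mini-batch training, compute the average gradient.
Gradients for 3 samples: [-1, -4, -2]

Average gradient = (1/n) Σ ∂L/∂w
Average gradient = -2.333

Average = (1/3)(-1 + -4 + -2) = -7/3 = -2.333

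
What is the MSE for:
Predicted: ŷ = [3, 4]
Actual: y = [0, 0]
MSE = 12.5

MSE = (1/2)((3-0)² + (4-0)²) = (1/2)(9 + 16) = 12.5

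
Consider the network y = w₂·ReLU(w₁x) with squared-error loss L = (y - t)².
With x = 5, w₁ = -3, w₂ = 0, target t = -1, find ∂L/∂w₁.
∂L/∂w₁ = 0

Forward pass:
z = w₁x = -3×5 = -15
h = ReLU(-15) = 0
y = w₂h = 0×0 = 0

Backward pass:
∂L/∂y = 2(y - t) = 2(0 - -1) = 2
∂y/∂h = w₂ = 0
∂h/∂z = 0 (ReLU derivative)
∂z/∂w₁ = x = 5

∂L/∂w₁ = 2 × 0 × 0 × 5 = 0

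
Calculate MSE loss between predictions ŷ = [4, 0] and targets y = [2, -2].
MSE = 4

MSE = (1/2)((4-2)² + (0--2)²) = (1/2)(4 + 4) = 4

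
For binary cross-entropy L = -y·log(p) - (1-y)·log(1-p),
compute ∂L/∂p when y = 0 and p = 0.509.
∂L/∂p = 2.037

∂L/∂p = -y/p + (1-y)/(1-p) = 0 + 1/0.491 = 2.037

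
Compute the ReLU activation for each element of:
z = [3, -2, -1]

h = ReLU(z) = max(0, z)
h = [3, 0, 0]

ReLU applied element-wise: max(0,3)=3, max(0,-2)=0, max(0,-1)=0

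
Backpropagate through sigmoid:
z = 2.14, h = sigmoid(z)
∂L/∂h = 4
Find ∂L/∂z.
∂L/∂z = 0.3768

σ(2.14) = 0.8947
σ'(2.14) = σ(2.14)(1 - σ(2.14)) = 0.8947 × 0.1053 = 0.09419
∂L/∂z = ∂L/∂h · σ'(z) = 4 × 0.09419 = 0.3768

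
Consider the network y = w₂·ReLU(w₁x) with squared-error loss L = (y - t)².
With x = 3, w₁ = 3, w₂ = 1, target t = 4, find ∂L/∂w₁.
∂L/∂w₁ = 30

Forward pass:
z = w₁x = 3×3 = 9
h = ReLU(9) = 9
y = w₂h = 1×9 = 9

Backward pass:
∂L/∂y = 2(y - t) = 2(9 - 4) = 10
∂y/∂h = w₂ = 1
∂h/∂z = 1 (ReLU derivative)
∂z/∂w₁ = x = 3

∂L/∂w₁ = 10 × 1 × 1 × 3 = 30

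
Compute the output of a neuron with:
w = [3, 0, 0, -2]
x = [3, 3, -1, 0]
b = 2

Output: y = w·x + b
y = 11

y = (3)(3) + (0)(3) + (0)(-1) + (-2)(0) + 2 = 11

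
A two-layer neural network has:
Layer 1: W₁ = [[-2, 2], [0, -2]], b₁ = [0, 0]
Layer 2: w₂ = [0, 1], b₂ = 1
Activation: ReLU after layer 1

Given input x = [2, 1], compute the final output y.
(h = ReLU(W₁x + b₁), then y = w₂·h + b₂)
y = 1

Layer 1 pre-activation: z₁ = [-2, -2]
After ReLU: h = [0, 0]
Layer 2 output: y = 0×0 + 1×0 + 1 = 1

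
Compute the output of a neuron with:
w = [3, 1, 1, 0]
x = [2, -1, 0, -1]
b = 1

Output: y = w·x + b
y = 6

y = (3)(2) + (1)(-1) + (1)(0) + (0)(-1) + 1 = 6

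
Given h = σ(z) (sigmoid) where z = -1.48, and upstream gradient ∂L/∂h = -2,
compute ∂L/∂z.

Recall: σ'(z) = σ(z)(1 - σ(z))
∂L/∂z = -0.3021

σ(-1.48) = 0.1854
σ'(-1.48) = σ(-1.48)(1 - σ(-1.48)) = 0.1854 × 0.8146 = 0.151
∂L/∂z = ∂L/∂h · σ'(z) = -2 × 0.151 = -0.3021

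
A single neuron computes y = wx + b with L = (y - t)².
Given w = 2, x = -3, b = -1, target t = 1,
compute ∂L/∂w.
∂L/∂w = 48

y = wx + b = (2)(-3) + -1 = -7
∂L/∂y = 2(y - t) = 2(-7 - 1) = -16
∂y/∂w = x = -3
∂L/∂w = ∂L/∂y · ∂y/∂w = -16 × -3 = 48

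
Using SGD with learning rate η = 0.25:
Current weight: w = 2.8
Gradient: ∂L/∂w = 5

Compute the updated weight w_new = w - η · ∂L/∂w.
w_new = 1.55

w_new = w - η·∂L/∂w = 2.8 - 0.25×(5) = 2.8 - (1.25) = 1.55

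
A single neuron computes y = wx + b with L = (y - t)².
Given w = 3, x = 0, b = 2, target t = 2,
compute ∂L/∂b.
∂L/∂b = 0

y = wx + b = (3)(0) + 2 = 2
∂L/∂y = 2(y - t) = 2(2 - 2) = 0
∂y/∂b = 1
∂L/∂b = ∂L/∂y · ∂y/∂b = 0 × 1 = 0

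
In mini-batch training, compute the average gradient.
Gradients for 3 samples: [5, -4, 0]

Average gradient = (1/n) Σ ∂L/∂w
Average gradient = 0.3333

Average = (1/3)(5 + -4 + 0) = 1/3 = 0.3333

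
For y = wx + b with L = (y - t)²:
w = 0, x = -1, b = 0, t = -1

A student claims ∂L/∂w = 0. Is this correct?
Incorrect

y = (0)(-1) + 0 = 0
∂L/∂y = 2(y - t) = 2(0 - -1) = 2
∂y/∂w = x = -1
∂L/∂w = 2 × -1 = -2

Claimed value: 0
Incorrect: The correct gradient is -2.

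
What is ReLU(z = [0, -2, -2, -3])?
h = [0, 0, 0, 0]

ReLU applied element-wise: max(0,0)=0, max(0,-2)=0, max(0,-2)=0, max(0,-3)=0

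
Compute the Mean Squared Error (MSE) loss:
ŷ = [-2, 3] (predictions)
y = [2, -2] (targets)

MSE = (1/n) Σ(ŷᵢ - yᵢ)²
MSE = 20.5

MSE = (1/2)((-2-2)² + (3--2)²) = (1/2)(16 + 25) = 20.5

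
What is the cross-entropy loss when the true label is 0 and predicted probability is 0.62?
L = 0.9676

L = -0·log(0.62) - 1·log(0.38) = -log(0.38) = 0.9676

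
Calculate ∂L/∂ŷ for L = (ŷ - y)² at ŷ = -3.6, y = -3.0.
∂L/∂ŷ = -1.2

∂L/∂ŷ = 2(ŷ - y) = 2(-3.6 - -3.0) = 2(-0.6) = -1.2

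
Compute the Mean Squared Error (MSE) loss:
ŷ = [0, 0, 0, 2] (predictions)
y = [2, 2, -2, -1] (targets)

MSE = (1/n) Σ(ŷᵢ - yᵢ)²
MSE = 5.25

MSE = (1/4)((0-2)² + (0-2)² + (0--2)² + (2--1)²) = (1/4)(4 + 4 + 4 + 9) = 5.25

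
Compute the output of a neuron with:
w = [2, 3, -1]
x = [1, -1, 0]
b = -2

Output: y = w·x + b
y = -3

y = (2)(1) + (3)(-1) + (-1)(0) + -2 = -3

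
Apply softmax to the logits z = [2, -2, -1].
p = [0.9362, 0.0171, 0.0466]

exp(z) = [7.389, 0.1353, 0.3679]
Sum = 7.892
p = [0.9362, 0.0171, 0.0466]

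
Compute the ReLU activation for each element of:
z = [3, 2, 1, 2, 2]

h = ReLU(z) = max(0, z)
h = [3, 2, 1, 2, 2]

ReLU applied element-wise: max(0,3)=3, max(0,2)=2, max(0,1)=1, max(0,2)=2, max(0,2)=2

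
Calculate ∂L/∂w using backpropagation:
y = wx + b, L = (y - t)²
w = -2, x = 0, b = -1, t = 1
∂L/∂w = 0

y = wx + b = (-2)(0) + -1 = -1
∂L/∂y = 2(y - t) = 2(-1 - 1) = -4
∂y/∂w = x = 0
∂L/∂w = ∂L/∂y · ∂y/∂w = -4 × 0 = 0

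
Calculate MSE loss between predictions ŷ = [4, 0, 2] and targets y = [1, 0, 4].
MSE = 4.333

MSE = (1/3)((4-1)² + (0-0)² + (2-4)²) = (1/3)(9 + 0 + 4) = 4.333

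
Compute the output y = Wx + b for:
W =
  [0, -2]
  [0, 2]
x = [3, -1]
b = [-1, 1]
y = [1, -1]

Wx = [0×3 + -2×-1, 0×3 + 2×-1]
   = [2, -2]
y = Wx + b = [2 + -1, -2 + 1] = [1, -1]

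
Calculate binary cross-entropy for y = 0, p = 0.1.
L = 0.1054

L = -0·log(0.1) - 1·log(0.9) = -log(0.9) = 0.1054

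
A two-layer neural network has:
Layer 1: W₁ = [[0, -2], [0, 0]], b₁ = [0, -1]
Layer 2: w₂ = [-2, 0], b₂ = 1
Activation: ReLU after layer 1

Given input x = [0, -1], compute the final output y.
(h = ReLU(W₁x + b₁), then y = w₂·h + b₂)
y = -3

Layer 1 pre-activation: z₁ = [2, -1]
After ReLU: h = [2, 0]
Layer 2 output: y = -2×2 + 0×0 + 1 = -3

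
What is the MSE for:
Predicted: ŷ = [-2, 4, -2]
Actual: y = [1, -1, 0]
MSE = 12.67

MSE = (1/3)((-2-1)² + (4--1)² + (-2-0)²) = (1/3)(9 + 25 + 4) = 12.67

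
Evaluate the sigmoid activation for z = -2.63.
0.06723

sigmoid(-2.63) = 1/(1 + e^(2.63)) = 1/(1 + 13.87) = 0.06723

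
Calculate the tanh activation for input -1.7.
-0.9354

tanh(-1.7) = (e^(-1.7) - e^(1.7))/(e^(-1.7) + e^(1.7)) = -0.9354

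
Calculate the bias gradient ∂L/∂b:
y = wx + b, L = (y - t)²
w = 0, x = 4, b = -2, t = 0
∂L/∂b = -4

y = wx + b = (0)(4) + -2 = -2
∂L/∂y = 2(y - t) = 2(-2 - 0) = -4
∂y/∂b = 1
∂L/∂b = ∂L/∂y · ∂y/∂b = -4 × 1 = -4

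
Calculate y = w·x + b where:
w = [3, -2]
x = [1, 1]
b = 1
y = 2

y = (3)(1) + (-2)(1) + 1 = 2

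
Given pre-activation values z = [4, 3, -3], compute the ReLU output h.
h = [4, 3, 0]

ReLU applied element-wise: max(0,4)=4, max(0,3)=3, max(0,-3)=0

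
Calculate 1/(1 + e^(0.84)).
0.3015

sigmoid(-0.84) = 1/(1 + e^(0.84)) = 1/(1 + 2.316) = 0.3015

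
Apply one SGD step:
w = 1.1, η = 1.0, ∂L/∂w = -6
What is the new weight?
w_new = 7.1

w_new = w - η·∂L/∂w = 1.1 - 1.0×(-6) = 1.1 - (-6) = 7.1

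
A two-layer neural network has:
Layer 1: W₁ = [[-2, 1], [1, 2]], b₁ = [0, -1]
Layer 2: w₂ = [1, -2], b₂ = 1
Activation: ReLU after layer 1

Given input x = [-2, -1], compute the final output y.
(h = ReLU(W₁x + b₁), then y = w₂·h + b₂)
y = 4

Layer 1 pre-activation: z₁ = [3, -5]
After ReLU: h = [3, 0]
Layer 2 output: y = 1×3 + -2×0 + 1 = 4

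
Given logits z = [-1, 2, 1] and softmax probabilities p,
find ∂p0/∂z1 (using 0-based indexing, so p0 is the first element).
∂p0/∂z1 = -0.02477

p = softmax(z) = [0.03512, 0.7054, 0.2595]
p0 = 0.03512, p1 = 0.7054

∂p0/∂z1 = -p0 × p1 = -0.03512 × 0.7054 = -0.02477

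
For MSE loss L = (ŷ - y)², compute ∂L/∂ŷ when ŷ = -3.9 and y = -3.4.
∂L/∂ŷ = -1.0

∂L/∂ŷ = 2(ŷ - y) = 2(-3.9 - -3.4) = 2(-0.5) = -1.0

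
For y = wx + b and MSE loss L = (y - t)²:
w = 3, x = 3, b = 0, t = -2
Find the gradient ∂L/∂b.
∂L/∂b = 22

y = wx + b = (3)(3) + 0 = 9
∂L/∂y = 2(y - t) = 2(9 - -2) = 22
∂y/∂b = 1
∂L/∂b = ∂L/∂y · ∂y/∂b = 22 × 1 = 22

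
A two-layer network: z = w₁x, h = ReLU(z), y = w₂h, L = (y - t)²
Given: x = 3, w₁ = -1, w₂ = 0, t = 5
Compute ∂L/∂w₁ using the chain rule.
∂L/∂w₁ = 0

Forward pass:
z = w₁x = -1×3 = -3
h = ReLU(-3) = 0
y = w₂h = 0×0 = 0

Backward pass:
∂L/∂y = 2(y - t) = 2(0 - 5) = -10
∂y/∂h = w₂ = 0
∂h/∂z = 0 (ReLU derivative)
∂z/∂w₁ = x = 3

∂L/∂w₁ = -10 × 0 × 0 × 3 = 0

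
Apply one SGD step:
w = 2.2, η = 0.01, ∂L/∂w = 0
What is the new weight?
w_new = 2.2

w_new = w - η·∂L/∂w = 2.2 - 0.01×(0) = 2.2 - (0) = 2.2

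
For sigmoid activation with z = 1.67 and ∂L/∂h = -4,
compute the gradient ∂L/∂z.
∂L/∂z = -0.5333

σ(1.67) = 0.8416
σ'(1.67) = σ(1.67)(1 - σ(1.67)) = 0.8416 × 0.1584 = 0.1333
∂L/∂z = ∂L/∂h · σ'(z) = -4 × 0.1333 = -0.5333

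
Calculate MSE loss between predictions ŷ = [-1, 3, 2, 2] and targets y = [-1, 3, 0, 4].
MSE = 2

MSE = (1/4)((-1--1)² + (3-3)² + (2-0)² + (2-4)²) = (1/4)(0 + 0 + 4 + 4) = 2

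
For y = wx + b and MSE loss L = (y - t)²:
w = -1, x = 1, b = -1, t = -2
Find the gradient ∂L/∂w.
∂L/∂w = 0

y = wx + b = (-1)(1) + -1 = -2
∂L/∂y = 2(y - t) = 2(-2 - -2) = 0
∂y/∂w = x = 1
∂L/∂w = ∂L/∂y · ∂y/∂w = 0 × 1 = 0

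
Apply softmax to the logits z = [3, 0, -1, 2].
p = [0.6964, 0.0347, 0.0128, 0.2562]

exp(z) = [20.09, 1, 0.3679, 7.389]
Sum = 28.84
p = [0.6964, 0.0347, 0.0128, 0.2562]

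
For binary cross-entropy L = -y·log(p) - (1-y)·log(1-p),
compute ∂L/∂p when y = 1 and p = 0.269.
∂L/∂p = -3.717

∂L/∂p = -y/p + (1-y)/(1-p) = -1/0.269 + 0 = -3.717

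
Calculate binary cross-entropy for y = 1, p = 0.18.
L = 1.715

L = -1·log(0.18) - 0·log(0.82) = -log(0.18) = 1.715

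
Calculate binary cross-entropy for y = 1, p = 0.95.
L = 0.05129

L = -1·log(0.95) - 0·log(0.05) = -log(0.95) = 0.05129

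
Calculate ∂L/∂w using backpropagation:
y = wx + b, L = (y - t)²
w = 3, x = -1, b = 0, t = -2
∂L/∂w = 2

y = wx + b = (3)(-1) + 0 = -3
∂L/∂y = 2(y - t) = 2(-3 - -2) = -2
∂y/∂w = x = -1
∂L/∂w = ∂L/∂y · ∂y/∂w = -2 × -1 = 2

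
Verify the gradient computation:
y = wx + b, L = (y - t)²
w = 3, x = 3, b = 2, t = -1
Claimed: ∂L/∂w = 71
Incorrect

y = (3)(3) + 2 = 11
∂L/∂y = 2(y - t) = 2(11 - -1) = 24
∂y/∂w = x = 3
∂L/∂w = 24 × 3 = 72

Claimed value: 71
Incorrect: The correct gradient is 72.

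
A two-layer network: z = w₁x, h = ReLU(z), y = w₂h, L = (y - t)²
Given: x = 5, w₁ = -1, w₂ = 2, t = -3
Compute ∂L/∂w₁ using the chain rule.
∂L/∂w₁ = 0

Forward pass:
z = w₁x = -1×5 = -5
h = ReLU(-5) = 0
y = w₂h = 2×0 = 0

Backward pass:
∂L/∂y = 2(y - t) = 2(0 - -3) = 6
∂y/∂h = w₂ = 2
∂h/∂z = 0 (ReLU derivative)
∂z/∂w₁ = x = 5

∂L/∂w₁ = 6 × 2 × 0 × 5 = 0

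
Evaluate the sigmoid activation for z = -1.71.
0.1532

sigmoid(-1.71) = 1/(1 + e^(1.71)) = 1/(1 + 5.529) = 0.1532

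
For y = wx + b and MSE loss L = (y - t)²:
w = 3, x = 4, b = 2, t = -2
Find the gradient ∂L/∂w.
∂L/∂w = 128

y = wx + b = (3)(4) + 2 = 14
∂L/∂y = 2(y - t) = 2(14 - -2) = 32
∂y/∂w = x = 4
∂L/∂w = ∂L/∂y · ∂y/∂w = 32 × 4 = 128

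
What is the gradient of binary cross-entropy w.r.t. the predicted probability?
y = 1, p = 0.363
∂L/∂p = -2.755

∂L/∂p = -y/p + (1-y)/(1-p) = -1/0.363 + 0 = -2.755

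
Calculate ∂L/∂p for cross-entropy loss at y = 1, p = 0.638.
∂L/∂p = -1.567

∂L/∂p = -y/p + (1-y)/(1-p) = -1/0.638 + 0 = -1.567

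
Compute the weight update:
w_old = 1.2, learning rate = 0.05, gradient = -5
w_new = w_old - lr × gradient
w_new = 1.45

w_new = w - η·∂L/∂w = 1.2 - 0.05×(-5) = 1.2 - (-0.25) = 1.45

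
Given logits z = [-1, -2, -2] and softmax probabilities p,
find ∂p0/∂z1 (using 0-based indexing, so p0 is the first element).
∂p0/∂z1 = -0.1221

p = softmax(z) = [0.5761, 0.2119, 0.2119]
p0 = 0.5761, p1 = 0.2119

∂p0/∂z1 = -p0 × p1 = -0.5761 × 0.2119 = -0.1221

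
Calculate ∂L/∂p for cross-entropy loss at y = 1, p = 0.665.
∂L/∂p = -1.504

∂L/∂p = -y/p + (1-y)/(1-p) = -1/0.665 + 0 = -1.504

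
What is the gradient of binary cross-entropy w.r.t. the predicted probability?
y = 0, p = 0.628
∂L/∂p = 2.688

∂L/∂p = -y/p + (1-y)/(1-p) = 0 + 1/0.372 = 2.688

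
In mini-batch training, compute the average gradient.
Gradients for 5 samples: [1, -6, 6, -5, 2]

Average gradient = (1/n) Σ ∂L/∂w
Average gradient = -0.4

Average = (1/5)(1 + -6 + 6 + -5 + 2) = -2/5 = -0.4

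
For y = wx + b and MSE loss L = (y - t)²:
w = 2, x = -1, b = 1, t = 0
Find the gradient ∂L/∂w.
∂L/∂w = 2

y = wx + b = (2)(-1) + 1 = -1
∂L/∂y = 2(y - t) = 2(-1 - 0) = -2
∂y/∂w = x = -1
∂L/∂w = ∂L/∂y · ∂y/∂w = -2 × -1 = 2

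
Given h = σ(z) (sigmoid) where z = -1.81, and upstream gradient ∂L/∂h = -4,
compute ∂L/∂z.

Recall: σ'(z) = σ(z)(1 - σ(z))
∂L/∂z = -0.4834

σ(-1.81) = 0.1406
σ'(-1.81) = σ(-1.81)(1 - σ(-1.81)) = 0.1406 × 0.8594 = 0.1209
∂L/∂z = ∂L/∂h · σ'(z) = -4 × 0.1209 = -0.4834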